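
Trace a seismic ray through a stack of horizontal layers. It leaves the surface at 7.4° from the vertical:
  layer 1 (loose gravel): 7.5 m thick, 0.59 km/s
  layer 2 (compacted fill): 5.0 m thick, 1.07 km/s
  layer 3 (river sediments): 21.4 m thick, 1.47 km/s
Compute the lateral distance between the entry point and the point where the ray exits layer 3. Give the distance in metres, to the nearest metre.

9 m

p = sin θ₁/V₁ = sin 7.4°/0.59 = 2.1830e-01 s/km is conserved through the stack.
Layer 1: θ = 7.40°; offset = 7.5·tan 7.40° = 0.974 m.
Layer 2: sin θ = p·1.07 = 0.2336 → θ = 13.51°; offset = 5.0·tan 13.51° = 1.201 m.
Layer 3: sin θ = p·1.47 = 0.3209 → θ = 18.72°; offset = 21.4·tan 18.72° = 7.251 m.
Σ offsets = 9.426 m.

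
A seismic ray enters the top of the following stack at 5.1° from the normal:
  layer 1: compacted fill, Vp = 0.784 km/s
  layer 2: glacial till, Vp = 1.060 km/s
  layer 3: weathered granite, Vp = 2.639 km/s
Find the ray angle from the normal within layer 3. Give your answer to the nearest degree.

17°

Snell's law across each interface conserves sin θ / V, so sin θ_3 = V_3·sin θ₁/V₁.
sin θ_3 = 2.639 × sin 5.1° / 0.784 = 0.2992.
θ_3 = 17.41° from the vertical.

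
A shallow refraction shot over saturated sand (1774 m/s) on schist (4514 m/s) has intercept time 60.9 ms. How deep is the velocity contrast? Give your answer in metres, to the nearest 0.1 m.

58.7 m

h = tᵢ·V₁·V₂ / (2·√(V₂²−V₁²)).
√(V₂²−V₁²) = √(4514² − 1774²) = 4150.8 m/s.
h = 0.0609 s × 1774 × 4514 / (2 × 4150.8) = 58.75 m.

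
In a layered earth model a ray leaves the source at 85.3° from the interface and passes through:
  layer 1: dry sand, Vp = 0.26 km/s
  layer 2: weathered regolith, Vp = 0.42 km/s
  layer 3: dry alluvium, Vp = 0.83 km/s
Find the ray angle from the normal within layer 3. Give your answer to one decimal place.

15.2°

From the normal: θ₁ = 90° − 85.3° = 4.7°.
Snell's law across each interface conserves sin θ / V, so sin θ_3 = V_3·sin θ₁/V₁.
sin θ_3 = 0.83 × sin 4.7° / 0.26 = 0.2616.
θ_3 = 15.16° from the vertical.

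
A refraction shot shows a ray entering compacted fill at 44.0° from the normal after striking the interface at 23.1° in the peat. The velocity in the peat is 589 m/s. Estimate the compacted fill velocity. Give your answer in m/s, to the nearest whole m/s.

sin 23.1° = 0.3923; sin 44.0° = 0.6947.
V₂ = V₁·(sin θ₂/sin θ₁) = 589·(0.6947/0.3923) = 1042.86 m/s.

1043 m/s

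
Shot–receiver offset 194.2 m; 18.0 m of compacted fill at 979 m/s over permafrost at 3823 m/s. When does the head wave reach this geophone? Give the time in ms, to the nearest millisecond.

86 ms

t = x/V₂ + 2h·√(V₂²−V₁²)/(V₁V₂).
√(V₂²−V₁²) = √(3823²−979²) = 3695.5 m/s; delay term = 2·18.0·3695.5/(979·3823) = 0.03555 s.
t = 194.2/3823 + 0.03555 = 0.08634 s.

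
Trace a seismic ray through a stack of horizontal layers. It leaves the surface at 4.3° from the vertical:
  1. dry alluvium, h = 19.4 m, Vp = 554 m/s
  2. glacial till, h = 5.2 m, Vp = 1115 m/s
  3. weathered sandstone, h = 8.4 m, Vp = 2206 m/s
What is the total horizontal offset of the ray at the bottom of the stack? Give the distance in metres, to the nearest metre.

5 m

p = sin θ₁/V₁ = sin 4.3°/554 = 1.3534e-04 s/m is conserved through the stack.
Layer 1: θ = 4.30°; offset = 19.4·tan 4.30° = 1.459 m.
Layer 2: sin θ = p·1115 = 0.1509 → θ = 8.68°; offset = 5.2·tan 8.68° = 0.794 m.
Layer 3: sin θ = p·2206 = 0.2986 → θ = 17.37°; offset = 8.4·tan 17.37° = 2.628 m.
Summing the layer offsets gives 4.880 m.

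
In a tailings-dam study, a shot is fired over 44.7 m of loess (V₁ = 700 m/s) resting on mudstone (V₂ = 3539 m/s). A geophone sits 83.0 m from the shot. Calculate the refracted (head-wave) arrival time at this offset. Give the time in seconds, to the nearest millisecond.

0.149 s

t = x/V₂ + 2h·√(V₂²−V₁²)/(V₁V₂).
√(V₂²−V₁²) = √(3539²−700²) = 3469.1 m/s; delay term = 2·44.7·3469.1/(700·3539) = 0.12519 s.
t = 83.0/3539 + 0.12519 = 0.14864 s.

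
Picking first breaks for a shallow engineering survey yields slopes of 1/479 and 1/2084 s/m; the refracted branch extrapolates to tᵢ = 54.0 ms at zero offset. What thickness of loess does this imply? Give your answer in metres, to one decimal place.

13.3 m

h = tᵢ·V₁·V₂ / (2·√(V₂²−V₁²)).
√(V₂²−V₁²) = √(2084² − 479²) = 2028.2 m/s.
h = 0.054 s × 479 × 2084 / (2 × 2028.2) = 13.29 m.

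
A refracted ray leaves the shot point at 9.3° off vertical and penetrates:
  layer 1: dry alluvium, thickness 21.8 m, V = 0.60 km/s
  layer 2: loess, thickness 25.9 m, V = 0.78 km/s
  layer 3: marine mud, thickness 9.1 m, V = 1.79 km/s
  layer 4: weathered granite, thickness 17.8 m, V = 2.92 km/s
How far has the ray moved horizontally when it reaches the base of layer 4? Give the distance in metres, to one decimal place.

36.8 m

Ray parameter p = sin 9.3° / 0.60 km/s = 2.6934e-01 s/km.
Layer 1: θ = 9.30°; offset = 21.8·tan 9.30° = 3.570 m.
Layer 2: sin θ = p·0.78 = 0.2101 → θ = 12.13°; offset = 25.9·tan 12.13° = 5.565 m.
Layer 3: sin θ = p·1.79 = 0.4821 → θ = 28.82°; offset = 9.1·tan 28.82° = 5.008 m.
Layer 4: sin θ = p·2.92 = 0.7865 → θ = 51.86°; offset = 17.8·tan 51.86° = 22.666 m.
Total horizontal offset = 36.809 m.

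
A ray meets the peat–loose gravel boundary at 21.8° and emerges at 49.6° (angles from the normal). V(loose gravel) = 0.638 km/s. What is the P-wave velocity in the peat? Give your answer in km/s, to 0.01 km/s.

0.31 km/s

Snell's law: sin 21.8°/V₁ = sin 49.6°/V₂.
V₁ = V₂·sin 21.8°/sin 49.6° = 0.638 × 0.4877 = 0.31 km/s.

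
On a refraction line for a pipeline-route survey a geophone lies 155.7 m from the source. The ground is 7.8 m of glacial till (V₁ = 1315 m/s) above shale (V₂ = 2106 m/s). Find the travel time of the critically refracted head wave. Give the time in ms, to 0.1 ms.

83.2 ms

t = x/V₂ + 2h·√(V₂²−V₁²)/(V₁V₂).
√(V₂²−V₁²) = √(2106²−1315²) = 1645.0 m/s; delay term = 2·7.8·1645.0/(1315·2106) = 0.00927 s.
t = 155.7/2106 + 0.00927 = 0.08320 s.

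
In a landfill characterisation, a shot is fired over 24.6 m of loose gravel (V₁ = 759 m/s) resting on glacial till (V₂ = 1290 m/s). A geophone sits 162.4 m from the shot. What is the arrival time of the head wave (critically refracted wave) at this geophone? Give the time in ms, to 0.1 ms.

178.3 ms

θ_c = arcsin(V₁/V₂) = arcsin(759/1290) = 36.04°, cos θ_c = 0.8086.
Intercept time tᵢ = 2h cos θ_c / V₁ = 2·24.6·0.8086/759 = 0.05241 s.
t = x/V₂ + tᵢ = 162.4/1290 + 0.05241 = 0.17831 s.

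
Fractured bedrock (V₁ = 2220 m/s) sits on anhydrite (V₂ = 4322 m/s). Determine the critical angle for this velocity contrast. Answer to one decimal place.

30.9°

Critical incidence: sin θ_c = V₁/V₂ = 2220/4322 = 0.5137.
θ_c = arcsin 0.5137 = 30.91°.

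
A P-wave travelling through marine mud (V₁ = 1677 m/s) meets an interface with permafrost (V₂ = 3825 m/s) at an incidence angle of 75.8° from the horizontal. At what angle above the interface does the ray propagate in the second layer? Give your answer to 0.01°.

55.98°

Angle from the normal: 90° − 75.8° = 14.2°.
sin θ₁/V₁ = sin θ₂/V₂ ⇒ sin θ₂ = 3825·sin 14.2°/1677 = 3825·0.2453/1677 = 0.5595.
θ₂ = arcsin 0.5595 = 34.02° from the normal.
From the interface: 90° − 34.02° = 55.98°.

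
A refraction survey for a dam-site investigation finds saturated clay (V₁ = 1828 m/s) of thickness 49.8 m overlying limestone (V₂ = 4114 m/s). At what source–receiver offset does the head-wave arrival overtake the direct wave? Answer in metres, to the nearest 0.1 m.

160.6 m

θ_c = arcsin(1828/4114) = 26.38°, so cos θ_c = 0.8959 and tᵢ = 2h cos θ_c/V₁ = 0.0488 s.
At crossover x/V₁ = x/V₂ + tᵢ ⇒ x = tᵢ/(1/V₁ − 1/V₂) = 0.04881/(5.4705e-04 − 2.4307e-04) = 160.58 m.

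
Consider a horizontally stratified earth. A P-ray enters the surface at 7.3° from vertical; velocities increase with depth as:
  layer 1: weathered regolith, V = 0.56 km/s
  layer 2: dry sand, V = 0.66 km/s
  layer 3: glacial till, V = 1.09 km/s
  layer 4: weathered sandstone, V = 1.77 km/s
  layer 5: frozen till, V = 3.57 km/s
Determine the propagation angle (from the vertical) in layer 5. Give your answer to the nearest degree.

54°

Ray parameter p = sin 7.3° / 0.56 = 2.2690e-01 s/km.
sin θ_5 = p·V_5 = 2.2690e-01 × 3.57 = 0.8100.
θ_5 = arcsin 0.8100 = 54.10°.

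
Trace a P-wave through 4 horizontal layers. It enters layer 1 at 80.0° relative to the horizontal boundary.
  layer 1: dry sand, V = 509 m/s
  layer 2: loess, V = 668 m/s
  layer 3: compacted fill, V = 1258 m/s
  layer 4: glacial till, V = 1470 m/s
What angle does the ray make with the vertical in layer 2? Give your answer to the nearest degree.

From the normal: θ₁ = 90° − 80.0° = 10.0°.
Snell's law across each interface conserves sin θ / V, so sin θ_2 = V_2·sin θ₁/V₁.
sin θ_2 = 668 × sin 10.0° / 509 = 0.2279.
θ_2 = 13.17° from the vertical.

13°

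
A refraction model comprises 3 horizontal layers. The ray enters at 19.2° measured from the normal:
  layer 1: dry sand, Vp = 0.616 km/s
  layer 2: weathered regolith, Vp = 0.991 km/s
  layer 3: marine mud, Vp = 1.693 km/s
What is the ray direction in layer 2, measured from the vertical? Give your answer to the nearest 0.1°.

Ray parameter p = sin 19.2° / 0.616 = 5.3387e-01 s/km.
sin θ_2 = p·V_2 = 5.3387e-01 × 0.991 = 0.5291.
θ_2 = 31.94° from the vertical.

31.9°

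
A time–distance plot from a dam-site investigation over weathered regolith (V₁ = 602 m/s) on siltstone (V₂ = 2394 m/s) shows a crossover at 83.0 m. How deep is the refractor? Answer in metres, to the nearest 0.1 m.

h = (x_cross/2)·√((V₂−V₁)/(V₂+V₁)).
(V₂−V₁)/(V₂+V₁) = (2394−602)/(2394+602) = 0.5981; √ = 0.7734.
h = (83.0/2)·0.7734 = 32.10 m.

32.1 m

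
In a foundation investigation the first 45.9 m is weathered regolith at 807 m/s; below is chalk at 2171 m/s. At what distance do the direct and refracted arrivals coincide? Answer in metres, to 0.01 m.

135.64 m

θ_c = arcsin(807/2171) = 21.82°, so cos θ_c = 0.9283 and tᵢ = 2h cos θ_c/V₁ = 0.1056 s.
At crossover x/V₁ = x/V₂ + tᵢ ⇒ x = tᵢ/(1/V₁ − 1/V₂) = 0.10560/(1.2392e-03 − 4.6062e-04) = 135.64 m.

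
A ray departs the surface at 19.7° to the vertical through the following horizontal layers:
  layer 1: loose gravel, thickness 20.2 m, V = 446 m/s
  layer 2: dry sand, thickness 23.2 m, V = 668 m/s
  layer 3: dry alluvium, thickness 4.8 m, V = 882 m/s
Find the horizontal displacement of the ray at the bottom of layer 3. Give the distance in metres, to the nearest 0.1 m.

p = sin θ₁/V₁ = sin 19.7°/446 = 7.5582e-04 s/m is conserved through the stack.
Layer 1: θ = 19.70°; offset = 20.2·tan 19.70° = 7.233 m.
Layer 2: sin θ = p·668 = 0.5049 → θ = 30.32°; offset = 23.2·tan 30.32° = 13.570 m.
Layer 3: sin θ = p·882 = 0.6666 → θ = 41.81°; offset = 4.8·tan 41.81° = 4.293 m.
Total horizontal offset = 25.095 m.

25.1 m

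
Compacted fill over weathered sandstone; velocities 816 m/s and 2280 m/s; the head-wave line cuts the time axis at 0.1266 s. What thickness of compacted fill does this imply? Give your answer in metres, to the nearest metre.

55 m

h = tᵢ·V₁·V₂ / (2·√(V₂²−V₁²)).
√(V₂²−V₁²) = √(2280² − 816²) = 2129.0 m/s.
h = 0.1266 s × 816 × 2280 / (2 × 2129.0) = 55.32 m.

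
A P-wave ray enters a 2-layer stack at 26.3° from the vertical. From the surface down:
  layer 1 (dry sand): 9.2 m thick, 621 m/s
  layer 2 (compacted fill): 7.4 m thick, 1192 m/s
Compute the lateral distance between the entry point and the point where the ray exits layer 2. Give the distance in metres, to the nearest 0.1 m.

p = sin θ₁/V₁ = sin 26.3°/621 = 7.1348e-04 s/m is conserved through the stack.
Layer 1: θ = 26.30°; offset = 9.2·tan 26.30° = 4.547 m.
Layer 2: sin θ = p·1192 = 0.8505 → θ = 58.26°; offset = 7.4·tan 58.26° = 11.964 m.
Summing the layer offsets gives 16.511 m.

16.5 m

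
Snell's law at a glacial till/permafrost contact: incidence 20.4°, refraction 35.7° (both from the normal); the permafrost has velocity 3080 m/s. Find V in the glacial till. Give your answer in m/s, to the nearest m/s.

1840 m/s

sin 20.4° = 0.3486; sin 35.7° = 0.5835.
V₁ = V₂·(sin θ₁/sin θ₂) = 3080·(0.3486/0.5835) = 1839.80 m/s.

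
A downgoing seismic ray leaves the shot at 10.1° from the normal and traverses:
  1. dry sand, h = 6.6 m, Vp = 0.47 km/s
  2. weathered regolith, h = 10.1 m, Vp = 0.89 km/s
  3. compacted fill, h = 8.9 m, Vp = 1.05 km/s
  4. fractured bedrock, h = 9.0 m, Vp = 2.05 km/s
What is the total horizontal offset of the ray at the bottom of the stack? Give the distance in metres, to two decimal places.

19.21 m

p = sin θ₁/V₁ = sin 10.1°/0.47 = 3.7312e-01 s/km is conserved through the stack.
Layer 1: θ = 10.10°; offset = 6.6·tan 10.10° = 1.1756 m.
Layer 2: sin θ = p·0.89 = 0.3321 → θ = 19.39°; offset = 10.1·tan 19.39° = 3.5558 m.
Layer 3: sin θ = p·1.05 = 0.3918 → θ = 23.07°; offset = 8.9·tan 23.07° = 3.7898 m.
Layer 4: sin θ = p·2.05 = 0.7649 → θ = 49.90°; offset = 9.0·tan 49.90° = 10.6870 m.
Summing the layer offsets gives 19.2082 m.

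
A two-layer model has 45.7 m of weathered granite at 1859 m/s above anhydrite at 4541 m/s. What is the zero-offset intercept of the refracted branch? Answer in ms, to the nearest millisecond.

tᵢ = 2h·√(V₂²−V₁²)/(V₁V₂).
√(V₂²−V₁²) = √(4541²−1859²) = 4143.0 m/s.
tᵢ = 2·45.7·4143.0/(1859·4541) = 0.04486 s.

45 ms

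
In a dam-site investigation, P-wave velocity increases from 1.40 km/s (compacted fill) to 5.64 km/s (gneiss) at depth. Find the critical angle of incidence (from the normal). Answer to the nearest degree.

14°

Critical incidence: sin θ_c = V₁/V₂ = 1.40/5.64 = 0.2482.
θ_c = arcsin 0.2482 = 14.37°.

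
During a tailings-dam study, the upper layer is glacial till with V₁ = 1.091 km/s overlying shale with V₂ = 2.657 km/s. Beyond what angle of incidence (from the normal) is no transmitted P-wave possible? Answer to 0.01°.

24.24°

Critical incidence: sin θ_c = V₁/V₂ = 1.091/2.657 = 0.4106.
θ_c = arcsin 0.4106 = 24.24°.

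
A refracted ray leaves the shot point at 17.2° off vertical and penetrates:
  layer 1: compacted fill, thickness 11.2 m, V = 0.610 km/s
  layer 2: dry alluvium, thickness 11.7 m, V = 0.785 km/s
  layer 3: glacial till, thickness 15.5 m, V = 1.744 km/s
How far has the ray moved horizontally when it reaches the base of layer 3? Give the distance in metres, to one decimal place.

32.8 m

p = sin θ₁/V₁ = sin 17.2°/0.610 = 4.8477e-01 s/km is conserved through the stack.
Layer 1: θ = 17.20°; offset = 11.2·tan 17.20° = 3.467 m.
Layer 2: sin θ = p·0.785 = 0.3805 → θ = 22.37°; offset = 11.7·tan 22.37° = 4.815 m.
Layer 3: sin θ = p·1.744 = 0.8454 → θ = 57.72°; offset = 15.5·tan 57.72° = 24.536 m.
Summing the layer offsets gives 32.818 m.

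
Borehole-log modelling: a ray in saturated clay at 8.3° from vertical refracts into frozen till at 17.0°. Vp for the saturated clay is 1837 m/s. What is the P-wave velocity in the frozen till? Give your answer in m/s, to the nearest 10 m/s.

sin 8.3° = 0.1444; sin 17.0° = 0.2924.
V₂ = V₁·(sin θ₂/sin θ₁) = 1837·(0.2924/0.1444) = 3720.57 m/s.

3720 m/s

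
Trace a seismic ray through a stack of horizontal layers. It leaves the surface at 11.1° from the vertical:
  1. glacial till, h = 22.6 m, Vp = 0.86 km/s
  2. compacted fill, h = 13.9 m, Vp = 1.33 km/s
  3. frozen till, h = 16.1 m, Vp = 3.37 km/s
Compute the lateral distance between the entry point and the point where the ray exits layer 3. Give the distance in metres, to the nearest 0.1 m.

27.3 m

p = sin θ₁/V₁ = sin 11.1°/0.86 = 2.2386e-01 s/km is conserved through the stack.
Layer 1: θ = 11.10°; offset = 22.6·tan 11.10° = 4.434 m.
Layer 2: sin θ = p·1.33 = 0.2977 → θ = 17.32°; offset = 13.9·tan 17.32° = 4.335 m.
Layer 3: sin θ = p·3.37 = 0.7544 → θ = 48.97°; offset = 16.1·tan 48.97° = 18.504 m.
Total horizontal offset = 27.273 m.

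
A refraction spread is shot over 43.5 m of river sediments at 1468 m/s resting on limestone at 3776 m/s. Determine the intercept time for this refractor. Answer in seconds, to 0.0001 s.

0.0546 s

θ_c = arcsin(V₁/V₂) = arcsin(1468/3776) = 22.88°; cos θ_c = 0.9213.
tᵢ = 2h·cos θ_c / V₁ = 2·43.5·0.9213 / 1468 = 0.05460 s.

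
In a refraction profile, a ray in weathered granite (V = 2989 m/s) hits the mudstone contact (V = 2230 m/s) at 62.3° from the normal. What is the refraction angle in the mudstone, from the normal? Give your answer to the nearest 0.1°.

41.3°

Snell's law: sin θ₂ = (V₂/V₁)·sin θ₁ = (2230/2989)·sin 62.3° = 0.6606.
θ₂ = arcsin 0.6606 = 41.34° from the normal.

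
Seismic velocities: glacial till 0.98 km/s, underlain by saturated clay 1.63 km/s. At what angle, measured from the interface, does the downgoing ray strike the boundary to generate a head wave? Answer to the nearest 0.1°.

At critical incidence the refracted ray runs along the interface (θ₂ = 90°), so sin θ_c = V₁/V₂.
θ_c = arcsin(0.98/1.63) = arcsin 0.6012 = 36.96°.
Measured from the interface: 90° − 36.96° = 53.04°.

53.0°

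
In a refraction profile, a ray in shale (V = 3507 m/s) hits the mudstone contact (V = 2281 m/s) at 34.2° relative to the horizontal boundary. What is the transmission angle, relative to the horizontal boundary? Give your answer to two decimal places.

Angle from the normal: 90° − 34.2° = 55.8°.
Snell's law: sin θ₂ = (V₂/V₁)·sin θ₁ = (2281/3507)·sin 55.8° = 0.5379.
θ₂ = sin⁻¹(0.5379) = 32.54° (from vertical).
From the interface: 90° − 32.54° = 57.46°.

57.46°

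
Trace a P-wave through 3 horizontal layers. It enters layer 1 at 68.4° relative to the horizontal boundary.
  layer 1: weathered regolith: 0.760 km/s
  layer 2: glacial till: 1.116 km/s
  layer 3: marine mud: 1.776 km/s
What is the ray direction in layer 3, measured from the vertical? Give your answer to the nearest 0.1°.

59.3°

From the normal: θ₁ = 90° − 68.4° = 21.6°.
Snell's law across each interface conserves sin θ / V, so sin θ_3 = V_3·sin θ₁/V₁.
sin θ_3 = 1.776 × sin 21.6° / 0.760 = 0.8602.
θ_3 = arcsin 0.8602 = 59.34°.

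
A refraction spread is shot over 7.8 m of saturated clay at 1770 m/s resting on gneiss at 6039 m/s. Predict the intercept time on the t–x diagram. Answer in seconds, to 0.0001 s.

0.0084 s

tᵢ = 2h·√(V₂²−V₁²)/(V₁V₂).
√(V₂²−V₁²) = √(6039²−1770²) = 5773.8 m/s.
tᵢ = 2·7.8·5773.8/(1770·6039) = 0.00843 s.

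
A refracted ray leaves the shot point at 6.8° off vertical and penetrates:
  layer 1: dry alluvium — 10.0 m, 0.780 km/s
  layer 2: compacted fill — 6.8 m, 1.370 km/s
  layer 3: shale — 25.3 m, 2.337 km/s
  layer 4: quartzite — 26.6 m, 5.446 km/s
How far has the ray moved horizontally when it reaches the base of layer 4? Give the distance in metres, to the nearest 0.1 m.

Apply Snell's law at each interface; in layer i the horizontal offset is hᵢ·tan θᵢ.
Layer 1: θ = 6.80°; offset = 10.0·tan 6.80° = 1.192 m.
Layer 2: sin θ = 1.370·sin 6.8°/0.780 = 0.2080, θ = 12.00°; offset = 6.8·tan 12.00° = 1.446 m.
Layer 3: sin θ = 2.337·sin 6.8°/0.780 = 0.3548, θ = 20.78°; offset = 25.3·tan 20.78° = 9.600 m.
Layer 4: sin θ = 5.446·sin 6.8°/0.780 = 0.8267, θ = 55.76°; offset = 26.6·tan 55.76° = 39.084 m.
Summing the layer offsets gives 51.322 m.

51.3 m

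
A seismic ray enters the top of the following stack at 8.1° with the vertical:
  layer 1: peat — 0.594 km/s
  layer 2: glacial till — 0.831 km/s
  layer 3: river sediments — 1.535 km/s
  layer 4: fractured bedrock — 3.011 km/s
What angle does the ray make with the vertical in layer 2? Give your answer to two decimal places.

11.37°

Snell's law across each interface conserves sin θ / V, so sin θ_2 = V_2·sin θ₁/V₁.
sin θ_2 = 0.831 × sin 8.1° / 0.594 = 0.1971.
θ_2 = 11.37° from the vertical.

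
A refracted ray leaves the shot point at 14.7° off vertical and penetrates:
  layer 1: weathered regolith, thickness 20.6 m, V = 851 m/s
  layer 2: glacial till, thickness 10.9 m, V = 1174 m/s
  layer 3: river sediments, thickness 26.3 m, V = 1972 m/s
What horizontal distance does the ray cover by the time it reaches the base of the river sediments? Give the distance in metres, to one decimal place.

Ray parameter p = sin 14.7° / 851 m/s = 2.9819e-04 s/m.
Layer 1: θ = 14.70°; offset = 20.6·tan 14.70° = 5.404 m.
Layer 2: sin θ = p·1174 = 0.3501 → θ = 20.49°; offset = 10.9·tan 20.49° = 4.074 m.
Layer 3: sin θ = p·1972 = 0.5880 → θ = 36.02°; offset = 26.3·tan 36.02° = 19.120 m.
Summing the layer offsets gives 28.598 m.

28.6 m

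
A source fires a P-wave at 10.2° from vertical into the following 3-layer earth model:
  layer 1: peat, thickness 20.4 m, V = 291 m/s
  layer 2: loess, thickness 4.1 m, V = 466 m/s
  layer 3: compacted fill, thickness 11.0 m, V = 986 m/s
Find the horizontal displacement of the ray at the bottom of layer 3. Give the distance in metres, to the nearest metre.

Ray parameter p = sin 10.2° / 291 m/s = 6.0854e-04 s/m.
Layer 1: θ = 10.20°; offset = 20.4·tan 10.20° = 3.671 m.
Layer 2: sin θ = p·466 = 0.2836 → θ = 16.47°; offset = 4.1·tan 16.47° = 1.212 m.
Layer 3: sin θ = p·986 = 0.6000 → θ = 36.87°; offset = 11.0·tan 36.87° = 8.250 m.
Total horizontal offset = 13.133 m.

13 m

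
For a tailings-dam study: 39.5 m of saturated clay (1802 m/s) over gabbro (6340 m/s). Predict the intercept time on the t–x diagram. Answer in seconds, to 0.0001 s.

tᵢ = 2h·√(V₂²−V₁²)/(V₁V₂).
√(V₂²−V₁²) = √(6340²−1802²) = 6078.5 m/s.
tᵢ = 2·39.5·6078.5/(1802·6340) = 0.04203 s.

0.0420 s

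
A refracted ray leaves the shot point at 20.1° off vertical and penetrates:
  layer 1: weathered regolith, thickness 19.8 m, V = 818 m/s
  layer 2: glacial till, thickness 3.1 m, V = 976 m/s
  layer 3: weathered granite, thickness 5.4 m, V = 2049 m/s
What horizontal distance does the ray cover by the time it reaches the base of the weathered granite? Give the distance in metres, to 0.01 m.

17.77 m

Apply Snell's law at each interface; in layer i the horizontal offset is hᵢ·tan θᵢ.
Layer 1: θ = 20.10°; offset = 19.8·tan 20.10° = 7.2458 m.
Layer 2: sin θ = 976·sin 20.1°/818 = 0.4100, θ = 24.21°; offset = 3.1·tan 24.21° = 1.3937 m.
Layer 3: sin θ = 2049·sin 20.1°/818 = 0.8608, θ = 59.41°; offset = 5.4·tan 59.41° = 9.1345 m.
Total horizontal offset = 17.7739 m.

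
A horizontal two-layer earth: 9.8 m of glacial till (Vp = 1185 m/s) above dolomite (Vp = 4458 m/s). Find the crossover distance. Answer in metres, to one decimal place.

θ_c = arcsin(1185/4458) = 15.42°, so cos θ_c = 0.9640 and tᵢ = 2h cos θ_c/V₁ = 0.0159 s.
At crossover x/V₁ = x/V₂ + tᵢ ⇒ x = tᵢ/(1/V₁ − 1/V₂) = 0.01595/(8.4388e-04 − 2.2432e-04) = 25.74 m.

25.7 m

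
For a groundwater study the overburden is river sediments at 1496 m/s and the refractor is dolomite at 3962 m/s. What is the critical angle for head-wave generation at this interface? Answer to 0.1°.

22.2°

At critical incidence the refracted ray runs along the interface (θ₂ = 90°), so sin θ_c = V₁/V₂.
θ_c = arcsin(1496/3962) = arcsin 0.3776 = 22.18°.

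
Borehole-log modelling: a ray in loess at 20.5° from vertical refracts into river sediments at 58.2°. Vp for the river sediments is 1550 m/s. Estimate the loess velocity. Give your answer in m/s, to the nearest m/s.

639 m/s

sin 20.5° = 0.3502; sin 58.2° = 0.8499.
V₁ = V₂·(sin θ₁/sin θ₂) = 1550·(0.3502/0.8499) = 638.69 m/s.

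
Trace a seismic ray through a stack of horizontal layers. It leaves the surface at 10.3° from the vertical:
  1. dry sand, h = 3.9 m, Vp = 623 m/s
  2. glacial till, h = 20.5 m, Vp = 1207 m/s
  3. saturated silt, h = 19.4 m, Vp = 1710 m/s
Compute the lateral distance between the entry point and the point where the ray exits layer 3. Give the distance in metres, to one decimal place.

p = sin θ₁/V₁ = sin 10.3°/623 = 2.8700e-04 s/m is conserved through the stack.
Layer 1: θ = 10.30°; offset = 3.9·tan 10.30° = 0.709 m.
Layer 2: sin θ = p·1207 = 0.3464 → θ = 20.27°; offset = 20.5·tan 20.27° = 7.570 m.
Layer 3: sin θ = p·1710 = 0.4908 → θ = 29.39°; offset = 19.4·tan 29.39° = 10.928 m.
Total horizontal offset = 19.206 m.

19.2 m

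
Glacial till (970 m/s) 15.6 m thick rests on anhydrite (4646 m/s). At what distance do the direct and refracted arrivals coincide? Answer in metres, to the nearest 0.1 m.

x_cross = 2h·√((V₂+V₁)/(V₂−V₁)).
(V₂+V₁)/(V₂−V₁) = (4646+970)/(4646−970) = 1.5277; √ = 1.2360.
x_cross = 2·15.6·1.2360 = 38.56 m.

38.6 m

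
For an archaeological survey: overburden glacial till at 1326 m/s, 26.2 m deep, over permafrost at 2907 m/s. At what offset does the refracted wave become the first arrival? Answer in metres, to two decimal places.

x_cross = 2h·√((V₂+V₁)/(V₂−V₁)).
(V₂+V₁)/(V₂−V₁) = (2907+1326)/(2907−1326) = 2.6774; √ = 1.6363.
x_cross = 2·26.2·1.6363 = 85.74 m.

85.74 m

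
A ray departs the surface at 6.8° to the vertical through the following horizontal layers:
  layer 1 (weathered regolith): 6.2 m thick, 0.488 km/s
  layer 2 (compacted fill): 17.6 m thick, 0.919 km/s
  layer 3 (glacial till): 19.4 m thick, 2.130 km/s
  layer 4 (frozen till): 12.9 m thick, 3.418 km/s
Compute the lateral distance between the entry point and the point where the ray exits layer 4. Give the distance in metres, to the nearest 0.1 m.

Apply Snell's law at each interface; in layer i the horizontal offset is hᵢ·tan θᵢ.
Layer 1: θ = 6.80°; offset = 6.2·tan 6.80° = 0.739 m.
Layer 2: sin θ = 0.919·sin 6.8°/0.488 = 0.2230, θ = 12.88°; offset = 17.6·tan 12.88° = 4.026 m.
Layer 3: sin θ = 2.130·sin 6.8°/0.488 = 0.5168, θ = 31.12°; offset = 19.4·tan 31.12° = 11.711 m.
Layer 4: sin θ = 3.418·sin 6.8°/0.488 = 0.8293, θ = 56.03°; offset = 12.9·tan 56.03° = 19.145 m.
Σ offsets = 35.622 m.

35.6 m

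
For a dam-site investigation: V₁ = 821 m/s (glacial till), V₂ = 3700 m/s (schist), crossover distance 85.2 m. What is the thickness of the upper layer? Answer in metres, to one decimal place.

34.0 m

x_cross = 2h·√((V₂+V₁)/(V₂−V₁)) → h = x_cross / (2·√((V₂+V₁)/(V₂−V₁))).
√((V₂+V₁)/(V₂−V₁)) = √((3700+821)/(3700−821)) = 1.2531.
h = 85.2 / (2·1.2531) = 33.99 m.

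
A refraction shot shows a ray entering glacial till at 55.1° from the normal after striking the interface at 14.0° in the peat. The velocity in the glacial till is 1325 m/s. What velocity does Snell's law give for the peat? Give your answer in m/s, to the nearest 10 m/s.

390 m/s

Snell's law: sin 14.0°/V₁ = sin 55.1°/V₂.
V₁ = V₂·sin 14.0°/sin 55.1° = 1325 × 0.2950 = 390.84 m/s.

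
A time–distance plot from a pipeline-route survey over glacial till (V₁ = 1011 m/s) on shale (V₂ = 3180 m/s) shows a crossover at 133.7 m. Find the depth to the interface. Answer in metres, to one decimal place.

48.1 m

x_cross = 2h·√((V₂+V₁)/(V₂−V₁)) → h = x_cross / (2·√((V₂+V₁)/(V₂−V₁))).
√((V₂+V₁)/(V₂−V₁)) = √((3180+1011)/(3180−1011)) = 1.3900.
h = 133.7 / (2·1.3900) = 48.09 m.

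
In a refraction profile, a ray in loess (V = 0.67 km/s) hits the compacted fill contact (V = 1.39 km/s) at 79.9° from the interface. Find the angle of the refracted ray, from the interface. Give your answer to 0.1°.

Convert to the normal: θ₁ = 90° − 79.9° = 10.1°.
sin θ₁/V₁ = sin θ₂/V₂ ⇒ sin θ₂ = 1.39·sin 10.1°/0.67 = 1.39·0.1754/0.67 = 0.3638.
θ₂ = arcsin 0.3638 = 21.34° from the normal.
From the interface: 90° − 21.34° = 68.66°.

68.7°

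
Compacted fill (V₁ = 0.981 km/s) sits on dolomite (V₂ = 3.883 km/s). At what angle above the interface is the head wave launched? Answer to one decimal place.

75.4°

At critical incidence the refracted ray runs along the interface (θ₂ = 90°), so sin θ_c = V₁/V₂.
θ_c = arcsin(0.981/3.883) = arcsin 0.2526 = 14.63°.
Measured from the interface: 90° − 14.63° = 75.37°.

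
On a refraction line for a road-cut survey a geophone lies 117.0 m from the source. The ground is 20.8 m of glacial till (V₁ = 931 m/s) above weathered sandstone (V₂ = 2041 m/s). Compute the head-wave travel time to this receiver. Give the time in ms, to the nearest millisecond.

θ_c = arcsin(V₁/V₂) = arcsin(931/2041) = 27.14°, cos θ_c = 0.8899.
Intercept time tᵢ = 2h cos θ_c / V₁ = 2·20.8·0.8899/931 = 0.03976 s.
t = x/V₂ + tᵢ = 117.0/2041 + 0.03976 = 0.09709 s.

97 ms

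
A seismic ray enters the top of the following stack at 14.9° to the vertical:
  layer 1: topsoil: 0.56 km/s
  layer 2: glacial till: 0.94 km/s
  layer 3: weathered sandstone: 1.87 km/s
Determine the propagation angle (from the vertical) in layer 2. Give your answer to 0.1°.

Ray parameter p = sin 14.9° / 0.56 = 4.5917e-01 s/km.
sin θ_2 = p·V_2 = 4.5917e-01 × 0.94 = 0.4316.
θ_2 = arcsin 0.4316 = 25.57°.

25.6°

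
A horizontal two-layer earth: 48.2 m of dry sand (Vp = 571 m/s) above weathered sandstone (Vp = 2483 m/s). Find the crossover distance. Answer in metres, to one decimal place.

121.8 m

θ_c = arcsin(571/2483) = 13.29°, so cos θ_c = 0.9732 and tᵢ = 2h cos θ_c/V₁ = 0.1643 s.
At crossover x/V₁ = x/V₂ + tᵢ ⇒ x = tᵢ/(1/V₁ − 1/V₂) = 0.16430/(1.7513e-03 − 4.0274e-04) = 121.83 m.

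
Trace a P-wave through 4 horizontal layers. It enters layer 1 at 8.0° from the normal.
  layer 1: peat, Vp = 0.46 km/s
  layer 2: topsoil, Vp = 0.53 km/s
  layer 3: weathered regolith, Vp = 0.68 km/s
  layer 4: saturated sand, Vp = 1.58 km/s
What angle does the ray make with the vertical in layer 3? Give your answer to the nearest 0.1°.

11.9°

Ray parameter p = sin 8.0° / 0.46 = 3.0255e-01 s/km.
sin θ_3 = p·V_3 = 3.0255e-01 × 0.68 = 0.2057.
θ_3 = 11.87° from the vertical.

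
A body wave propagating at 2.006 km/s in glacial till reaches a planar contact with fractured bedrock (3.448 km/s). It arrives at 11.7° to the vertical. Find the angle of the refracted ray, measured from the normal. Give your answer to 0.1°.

20.4°

Snell's law: sin θ₂ = (V₂/V₁)·sin θ₁ = (3.448/2.006)·sin 11.7° = 0.3486.
θ₂ = arcsin 0.3486 = 20.40° from the normal.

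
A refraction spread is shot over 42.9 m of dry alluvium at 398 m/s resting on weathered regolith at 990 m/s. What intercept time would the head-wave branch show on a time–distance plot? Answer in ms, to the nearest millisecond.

tᵢ = 2h·√(V₂²−V₁²)/(V₁V₂).
√(V₂²−V₁²) = √(990²−398²) = 906.5 m/s.
tᵢ = 2·42.9·906.5/(398·990) = 0.19739 s.

197 ms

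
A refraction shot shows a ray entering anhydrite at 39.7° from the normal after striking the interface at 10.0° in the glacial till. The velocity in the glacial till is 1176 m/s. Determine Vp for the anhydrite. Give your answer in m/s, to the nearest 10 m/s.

4330 m/s

sin 10.0° = 0.1736; sin 39.7° = 0.6388.
V₂ = V₁·(sin θ₂/sin θ₁) = 1176·(0.6388/0.1736) = 4325.94 m/s.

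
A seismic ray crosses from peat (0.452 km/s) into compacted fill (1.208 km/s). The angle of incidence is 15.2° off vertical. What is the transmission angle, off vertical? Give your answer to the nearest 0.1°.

Snell's law: sin θ₂ = (V₂/V₁)·sin θ₁ = (1.208/0.452)·sin 15.2° = 0.7007.
θ₂ = sin⁻¹(0.7007) = 44.48° (from vertical).

44.5°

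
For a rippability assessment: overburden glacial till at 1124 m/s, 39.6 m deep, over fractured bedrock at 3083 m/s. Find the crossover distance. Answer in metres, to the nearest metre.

x_cross = 2h·√((V₂+V₁)/(V₂−V₁)).
(V₂+V₁)/(V₂−V₁) = (3083+1124)/(3083−1124) = 2.1475; √ = 1.4654.
x_cross = 2·39.6·1.4654 = 116.06 m.

116 m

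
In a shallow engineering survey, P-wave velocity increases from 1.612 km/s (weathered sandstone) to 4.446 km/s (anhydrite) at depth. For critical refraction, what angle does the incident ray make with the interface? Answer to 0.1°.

Critical incidence: sin θ_c = V₁/V₂ = 1.612/4.446 = 0.3626.
θ_c = arcsin 0.3626 = 21.26°.
Measured from the interface: 90° − 21.26° = 68.74°.

68.7°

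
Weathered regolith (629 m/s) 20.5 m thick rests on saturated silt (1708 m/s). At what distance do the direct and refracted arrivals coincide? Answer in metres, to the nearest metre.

60 m

θ_c = arcsin(629/1708) = 21.61°, so cos θ_c = 0.9297 and tᵢ = 2h cos θ_c/V₁ = 0.0606 s.
At crossover x/V₁ = x/V₂ + tᵢ ⇒ x = tᵢ/(1/V₁ − 1/V₂) = 0.06060/(1.5898e-03 − 5.8548e-04) = 60.34 m.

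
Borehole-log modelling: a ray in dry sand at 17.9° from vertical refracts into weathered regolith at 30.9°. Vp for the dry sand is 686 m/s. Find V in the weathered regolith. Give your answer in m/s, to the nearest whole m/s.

1146 m/s

Snell's law: sin 17.9°/V₁ = sin 30.9°/V₂.
V₂ = V₁·sin 30.9°/sin 17.9° = 686 × 1.6708 = 1146.19 m/s.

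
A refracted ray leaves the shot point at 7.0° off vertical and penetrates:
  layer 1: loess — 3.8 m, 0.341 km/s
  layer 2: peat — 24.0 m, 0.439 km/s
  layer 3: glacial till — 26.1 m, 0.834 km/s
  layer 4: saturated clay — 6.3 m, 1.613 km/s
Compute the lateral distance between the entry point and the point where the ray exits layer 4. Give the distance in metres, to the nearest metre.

17 m

Ray parameter p = sin 7.0° / 0.341 km/s = 3.5739e-01 s/km.
Layer 1: θ = 7.00°; offset = 3.8·tan 7.00° = 0.467 m.
Layer 2: sin θ = p·0.439 = 0.1569 → θ = 9.03°; offset = 24.0·tan 9.03° = 3.813 m.
Layer 3: sin θ = p·0.834 = 0.2981 → θ = 17.34°; offset = 26.1·tan 17.34° = 8.150 m.
Layer 4: sin θ = p·1.613 = 0.5765 → θ = 35.20°; offset = 6.3·tan 35.20° = 4.445 m.
Σ offsets = 16.874 m.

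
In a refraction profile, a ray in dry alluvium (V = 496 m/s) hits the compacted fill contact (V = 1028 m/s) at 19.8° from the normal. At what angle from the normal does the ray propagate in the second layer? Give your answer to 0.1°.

44.6°

sin θ₁/V₁ = sin θ₂/V₂ ⇒ sin θ₂ = 1028·sin 19.8°/496 = 1028·0.3387/496 = 0.7021.
θ₂ = arcsin 0.7021 = 44.59° from the normal.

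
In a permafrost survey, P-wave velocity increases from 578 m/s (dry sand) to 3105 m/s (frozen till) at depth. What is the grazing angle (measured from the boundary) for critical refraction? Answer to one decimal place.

At critical incidence the refracted ray runs along the interface (θ₂ = 90°), so sin θ_c = V₁/V₂.
θ_c = arcsin(578/3105) = arcsin 0.1862 = 10.73°.
Measured from the interface: 90° − 10.73° = 79.27°.

79.3°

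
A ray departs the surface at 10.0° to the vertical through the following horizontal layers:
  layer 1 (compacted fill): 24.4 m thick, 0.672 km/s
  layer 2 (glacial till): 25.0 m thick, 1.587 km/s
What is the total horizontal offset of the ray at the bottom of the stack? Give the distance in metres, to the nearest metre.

16 m

Ray parameter p = sin 10.0° / 0.672 km/s = 2.5841e-01 s/km.
Layer 1: θ = 10.00°; offset = 24.4·tan 10.00° = 4.302 m.
Layer 2: sin θ = p·1.587 = 0.4101 → θ = 24.21°; offset = 25.0·tan 24.21° = 11.241 m.
Summing the layer offsets gives 15.543 m.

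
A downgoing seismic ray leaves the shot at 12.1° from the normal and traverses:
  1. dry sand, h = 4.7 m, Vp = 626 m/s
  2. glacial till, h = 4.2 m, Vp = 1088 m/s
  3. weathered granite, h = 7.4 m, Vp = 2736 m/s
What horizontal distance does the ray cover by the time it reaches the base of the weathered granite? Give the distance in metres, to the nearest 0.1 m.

19.6 m

Ray parameter p = sin 12.1° / 626 m/s = 3.3485e-04 s/m.
Layer 1: θ = 12.10°; offset = 4.7·tan 12.10° = 1.008 m.
Layer 2: sin θ = p·1088 = 0.3643 → θ = 21.37°; offset = 4.2·tan 21.37° = 1.643 m.
Layer 3: sin θ = p·2736 = 0.9162 → θ = 66.37°; offset = 7.4·tan 66.37° = 16.915 m.
Σ offsets = 19.565 m.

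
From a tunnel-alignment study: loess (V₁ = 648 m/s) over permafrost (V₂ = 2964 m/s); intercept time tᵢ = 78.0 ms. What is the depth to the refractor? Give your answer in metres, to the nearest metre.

θ_c = arcsin(648/2964) = 12.63°; cos θ_c = 0.9758.
tᵢ = 2h cos θ_c/V₁ ⇒ h = tᵢ·V₁/(2 cos θ_c) = 0.078·648/(2·0.9758) = 25.90 m.

26 m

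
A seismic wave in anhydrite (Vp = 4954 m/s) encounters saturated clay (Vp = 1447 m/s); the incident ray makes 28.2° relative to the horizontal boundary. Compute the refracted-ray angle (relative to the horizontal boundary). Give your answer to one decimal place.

Convert to the normal: θ₁ = 90° − 28.2° = 61.8°.
Snell's law: sin θ₂ = (V₂/V₁)·sin θ₁ = (1447/4954)·sin 61.8° = 0.2574.
θ₂ = sin⁻¹(0.2574) = 14.92° (from vertical).
From the interface: 90° − 14.92° = 75.08°.

75.1°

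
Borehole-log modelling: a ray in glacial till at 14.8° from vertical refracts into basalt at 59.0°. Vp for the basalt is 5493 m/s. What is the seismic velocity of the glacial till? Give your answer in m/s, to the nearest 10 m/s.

1640 m/s

sin 14.8° = 0.2554; sin 59.0° = 0.8572.
V₁ = V₂·(sin θ₁/sin θ₂) = 5493·(0.2554/0.8572) = 1636.98 m/s.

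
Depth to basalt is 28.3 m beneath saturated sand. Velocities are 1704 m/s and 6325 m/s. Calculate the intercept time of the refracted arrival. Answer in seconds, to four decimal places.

0.0320 s

θ_c = arcsin(V₁/V₂) = arcsin(1704/6325) = 15.63°; cos θ_c = 0.9630.
tᵢ = 2h·cos θ_c / V₁ = 2·28.3·0.9630 / 1704 = 0.03199 s.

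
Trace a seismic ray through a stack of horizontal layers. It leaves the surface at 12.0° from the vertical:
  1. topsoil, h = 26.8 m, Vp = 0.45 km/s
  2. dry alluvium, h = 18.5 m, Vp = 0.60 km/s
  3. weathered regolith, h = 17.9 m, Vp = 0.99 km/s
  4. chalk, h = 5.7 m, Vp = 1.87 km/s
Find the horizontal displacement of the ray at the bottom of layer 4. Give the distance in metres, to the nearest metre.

30 m

Apply Snell's law at each interface; in layer i the horizontal offset is hᵢ·tan θᵢ.
Layer 1: θ = 12.00°; offset = 26.8·tan 12.00° = 5.697 m.
Layer 2: sin θ = 0.60·sin 12.0°/0.45 = 0.2772, θ = 16.09°; offset = 18.5·tan 16.09° = 5.338 m.
Layer 3: sin θ = 0.99·sin 12.0°/0.45 = 0.4574, θ = 27.22°; offset = 17.9·tan 27.22° = 9.207 m.
Layer 4: sin θ = 1.87·sin 12.0°/0.45 = 0.8640, θ = 59.77°; offset = 5.7·tan 59.77° = 9.781 m.
Total horizontal offset = 30.022 m.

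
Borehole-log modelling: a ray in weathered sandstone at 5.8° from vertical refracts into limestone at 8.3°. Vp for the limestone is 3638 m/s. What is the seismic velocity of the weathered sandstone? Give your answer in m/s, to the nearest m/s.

2547 m/s

sin 5.8° = 0.1011; sin 8.3° = 0.1444.
V₁ = V₂·(sin θ₁/sin θ₂) = 3638·(0.1011/0.1444) = 2546.78 m/s.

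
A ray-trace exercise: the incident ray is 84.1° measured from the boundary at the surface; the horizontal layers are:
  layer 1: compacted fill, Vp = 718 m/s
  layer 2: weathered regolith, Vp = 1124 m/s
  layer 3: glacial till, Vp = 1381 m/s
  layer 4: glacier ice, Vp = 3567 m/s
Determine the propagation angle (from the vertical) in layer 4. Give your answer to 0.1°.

30.7°

From the normal: θ₁ = 90° − 84.1° = 5.9°.
Ray parameter p = sin 5.9° / 718 = 1.4317e-04 s/m.
sin θ_4 = p·V_4 = 1.4317e-04 × 3567 = 0.5107.
θ_4 = arcsin 0.5107 = 30.71°.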